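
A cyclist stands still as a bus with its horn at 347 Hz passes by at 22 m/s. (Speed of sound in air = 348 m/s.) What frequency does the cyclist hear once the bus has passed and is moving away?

326 Hz

Receding: f₂ = f · v/(v + v_s) = 347 × 348/370 ≈ 326 Hz.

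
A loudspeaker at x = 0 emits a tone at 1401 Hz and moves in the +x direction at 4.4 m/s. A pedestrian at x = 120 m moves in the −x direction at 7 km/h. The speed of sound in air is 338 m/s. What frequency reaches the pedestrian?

1428 Hz

7 km/h = 1.944 m/s.
The observer lies on the +x side, so the source is heading toward the observer and the observer is heading toward the source.
Both move, so f' = f · (v + v_o)/(v − v_s).
f' = 1401 × (338 + 1.944)/(338 − 4.4) = 1401 × 339.94/333.6 ≈ 1428 Hz.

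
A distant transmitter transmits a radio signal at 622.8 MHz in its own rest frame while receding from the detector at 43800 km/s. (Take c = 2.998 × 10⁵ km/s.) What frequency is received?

537.6 MHz

β = v/c = 43800/299800 = 0.1461.
Relativistic Doppler for frequency: f' = f₀ · √((1 − β)/(1 + β)).
f' = 622.8 × √(0.8539/1.1461) = 622.8 × 0.86316 ≈ 537.6 MHz.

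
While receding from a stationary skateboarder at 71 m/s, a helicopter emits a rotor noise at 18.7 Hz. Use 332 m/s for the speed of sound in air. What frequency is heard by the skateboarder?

Only the source moves, away from the listener, so f' = f · v/(v + v_s).
f' = 18.7 × 332/(332 + 71) = 18.7 × 332/403 ≈ 15.4 Hz.

15.4 Hz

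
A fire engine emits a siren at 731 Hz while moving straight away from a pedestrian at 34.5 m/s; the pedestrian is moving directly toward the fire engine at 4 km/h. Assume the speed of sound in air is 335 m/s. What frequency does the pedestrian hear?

665 Hz

4 km/h = 1.111 m/s.
Both move, so f' = f · (v + v_o)/(v + v_s).
f' = 731 × (335 + 1.111)/(335 + 34.5) = 731 × 336.11/369.5 ≈ 665 Hz.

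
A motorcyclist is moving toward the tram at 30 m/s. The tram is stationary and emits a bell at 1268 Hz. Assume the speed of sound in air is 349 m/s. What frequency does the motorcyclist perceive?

Moving observer, stationary source: f' = f · (v + v_o)/v.
f' = 1268 × (349 + 30)/349 = 1268 × 379/349 ≈ 1377 Hz.

1377 Hz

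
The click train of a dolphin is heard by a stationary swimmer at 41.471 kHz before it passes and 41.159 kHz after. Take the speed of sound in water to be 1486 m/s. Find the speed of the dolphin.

f₁/f₂ = (v + v_s)/(v − v_s), so v_s = v · (f₁ − f₂)/(f₁ + f₂).
v_s = 1486 × (41.471 − 41.159)/(41.471 + 41.159) = 1486 × 0.312/82.630 ≈ 5.6 m/s.

5.6 m/s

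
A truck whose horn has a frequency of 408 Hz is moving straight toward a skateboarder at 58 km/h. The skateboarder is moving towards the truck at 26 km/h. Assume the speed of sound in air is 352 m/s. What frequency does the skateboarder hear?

436 Hz

58 km/h = 16.11 m/s; 26 km/h = 7.222 m/s.
General Doppler shift: f' = f · (v + v_o)/(v − v_s).
f' = 408 × (352 + 7.222)/(352 − 16.11) = 408 × 359.22/335.89 ≈ 436 Hz.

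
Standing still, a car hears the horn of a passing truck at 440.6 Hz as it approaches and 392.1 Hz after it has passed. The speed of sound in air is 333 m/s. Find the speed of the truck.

f₁/f₂ = (v + v_s)/(v − v_s), so v_s = v · (f₁ − f₂)/(f₁ + f₂).
v_s = 333 × (440.6 − 392.1)/(440.6 + 392.1) = 333 × 48.5/832.7 ≈ 19.4 m/s.

19.4 m/s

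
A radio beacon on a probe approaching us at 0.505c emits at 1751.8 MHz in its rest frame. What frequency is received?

Relativistic Doppler for frequency: f' = f₀ · √((1 + β)/(1 − β)).
f' = 1751.8 × √(1.5050/0.4950) = 1751.8 × 1.74368 ≈ 3054.6 MHz.

3054.6 MHz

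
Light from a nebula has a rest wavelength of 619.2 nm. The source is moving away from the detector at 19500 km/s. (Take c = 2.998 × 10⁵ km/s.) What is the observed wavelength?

β = v/c = 19500/299800 = 0.0650.
Relativistic Doppler for wavelength: λ' = λ₀ · √((1 + β)/(1 − β)).
λ' = 619.2 × √(1.0650/0.9350) = 619.2 × 1.06730 ≈ 660.9 nm.

660.9 nm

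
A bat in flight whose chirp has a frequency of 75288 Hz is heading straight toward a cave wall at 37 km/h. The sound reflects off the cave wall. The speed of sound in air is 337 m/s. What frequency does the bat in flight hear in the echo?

80025 Hz

37 km/h = 10.28 m/s.
The cave wall receives the sound from a moving source: f₁ = f₀ · v/(v − v_e) = 75288 × 337/326.72 ≈ 77656 Hz.
On the return leg the bat in flight is a moving observer: f₂ = f₁ · (v + v_e)/v = 77656 × 347.28/337 ≈ 80025 Hz.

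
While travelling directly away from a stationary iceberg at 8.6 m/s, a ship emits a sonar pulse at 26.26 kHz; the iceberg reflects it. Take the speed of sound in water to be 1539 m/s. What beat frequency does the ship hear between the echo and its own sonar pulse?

The iceberg receives the sound from a moving source: f₁ = f₀ · v/(v + v_e) = 26.26 × 1539/1547.6 ≈ 26.114 kHz.
On the return leg the ship is a moving observer: f₂ = f₁ · (v − v_e)/v = 26.114 × 1530.4/1539 ≈ 25.968 kHz.
Equivalently f₂ = f₀ · (v − v_e)/(v + v_e).
Beat against the emitted tone (with f₀ = 26260 Hz): |f₂ − f₀| = 2v_e·f₀/(v + v_e) = 2 × 8.6 × 26260/1547.6 ≈ 292 Hz.

292 Hz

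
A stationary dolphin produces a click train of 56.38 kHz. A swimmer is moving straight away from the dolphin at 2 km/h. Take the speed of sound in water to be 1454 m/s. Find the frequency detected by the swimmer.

2 km/h = 0.5556 m/s.
Moving observer, stationary source: f' = f · (v − v_o)/v.
f' = 56.38 × (1454 − 0.5556)/1454 = 56.38 × 1453.4/1454 ≈ 56.4 kHz.

56.4 kHz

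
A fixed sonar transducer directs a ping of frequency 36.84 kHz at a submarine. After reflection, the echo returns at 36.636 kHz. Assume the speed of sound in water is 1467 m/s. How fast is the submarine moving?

4.1 m/s

Double Doppler shift off a moving reflector: f₂ = f₀ · (v + u)/(v − u) (u > 0 toward emitter).
Rearranging, u = v · (f₂ − f₀)/(f₂ + f₀) = 1467 × -0.204/73.476 ≈ -4.1 m/s.
So the submarine is moving at 4.1 m/s away from the emitter.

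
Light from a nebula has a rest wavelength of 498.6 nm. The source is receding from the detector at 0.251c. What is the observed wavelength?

644.4 nm

Relativistic Doppler for wavelength: λ' = λ₀ · √((1 + β)/(1 − β)).
λ' = 498.6 × √(1.2510/0.7490) = 498.6 × 1.29237 ≈ 644.4 nm.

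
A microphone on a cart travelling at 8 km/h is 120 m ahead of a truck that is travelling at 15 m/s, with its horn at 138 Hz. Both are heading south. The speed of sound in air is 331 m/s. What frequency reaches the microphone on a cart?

8 km/h = 2.222 m/s.
The microphone on a cart is ahead, so the truck is moving toward it while the microphone on a cart is moving away from the truck.
With source approaching and observer receding, f' = f · (v − v_o)/(v − v_s).
f' = 138 × (331 − 2.222)/(331 − 15) = 138 × 328.78/316 ≈ 144 Hz.

144 Hz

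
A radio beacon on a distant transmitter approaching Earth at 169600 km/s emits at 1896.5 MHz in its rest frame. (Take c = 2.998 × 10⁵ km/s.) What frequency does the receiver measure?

3601.0 MHz

β = v/c = 169600/299800 = 0.5657.
Relativistic Doppler for frequency: f' = f₀ · √((1 + β)/(1 − β)).
f' = 1896.5 × √(1.5657/0.4343) = 1896.5 × 1.89874 ≈ 3601.0 MHz.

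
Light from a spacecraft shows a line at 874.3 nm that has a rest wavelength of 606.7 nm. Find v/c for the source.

λ'/λ₀ = 1.4411 > 1 (redshift), so the source is receding.
λ'/λ₀ = √((1 + β)/(1 − β)) for a receding source ⇒ β = (r² − 1)/(r² + 1) with r = λ'/λ₀.
β = (2.0767 − 1)/(2.0767 + 1) ≈ 0.350.

0.350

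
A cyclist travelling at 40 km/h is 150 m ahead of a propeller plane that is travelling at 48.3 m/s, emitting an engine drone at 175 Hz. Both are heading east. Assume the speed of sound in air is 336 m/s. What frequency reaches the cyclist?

198 Hz

40 km/h = 11.11 m/s.
The cyclist is ahead, so the propeller plane is moving toward it while the cyclist is moving away from the propeller plane.
Both move, so f' = f · (v − v_o)/(v − v_s).
f' = 175 × (336 − 11.11)/(336 − 48.3) = 175 × 324.89/287.7 ≈ 198 Hz.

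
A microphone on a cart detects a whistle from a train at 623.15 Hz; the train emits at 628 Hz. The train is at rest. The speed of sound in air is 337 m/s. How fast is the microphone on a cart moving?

2.60 m/s

f' < f, so the microphone on a cart is receding.
f' = f · (v − v_o)/v ⇒ v_o = v · |f'/f − 1|.
v_o = 337 × |623.15/628 − 1| = 337 × 0.007723 ≈ 2.60 m/s.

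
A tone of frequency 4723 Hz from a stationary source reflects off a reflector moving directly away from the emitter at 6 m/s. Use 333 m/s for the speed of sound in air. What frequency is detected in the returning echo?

4556 Hz

The reflector first receives the wave as a moving observer: f₁ = f₀ · (v − u)/v = 4723 × (333 − 6)/333 ≈ 4638 Hz.
The reflection then acts as a moving source: f₂ = f₁ · v/(v + u) ≈ 4556 Hz.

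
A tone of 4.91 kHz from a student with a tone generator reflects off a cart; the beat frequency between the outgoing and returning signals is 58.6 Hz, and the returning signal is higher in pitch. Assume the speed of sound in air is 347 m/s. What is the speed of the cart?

2.06 m/s

Double Doppler shift off a moving reflector: f₂ = f₀ · (v + u)/(v − u) (u > 0 toward emitter).
Returning signal is higher, so f₂ = f₀ + Δf = 4910 + 58.6 = 4968.6 Hz.
Rearranging, u = v · (f₂ − f₀)/(f₂ + f₀) = 347 × 58.6/9878.6 ≈ 2.06 m/s.
So the cart is moving at 2.06 m/s toward the emitter.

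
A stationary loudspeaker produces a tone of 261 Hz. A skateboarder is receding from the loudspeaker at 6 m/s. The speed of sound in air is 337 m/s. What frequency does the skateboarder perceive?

Moving observer, stationary source: f' = f · (v − v_o)/v.
f' = 261 × (337 − 6)/337 = 261 × 331/337 ≈ 256 Hz.

256 Hz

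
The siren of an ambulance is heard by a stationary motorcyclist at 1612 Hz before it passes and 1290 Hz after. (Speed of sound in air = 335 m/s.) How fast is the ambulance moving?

f₁/f₂ = (v + v_s)/(v − v_s), so v_s = v · (f₁ − f₂)/(f₁ + f₂).
v_s = 335 × (1612 − 1290)/(1612 + 1290) = 335 × 322/2902 ≈ 37 m/s.

37 m/s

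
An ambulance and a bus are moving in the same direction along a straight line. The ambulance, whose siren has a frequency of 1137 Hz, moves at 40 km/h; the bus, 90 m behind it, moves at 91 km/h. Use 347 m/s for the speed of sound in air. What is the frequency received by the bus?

40 km/h = 11.11 m/s; 91 km/h = 25.28 m/s.
The bus is behind, so the ambulance is moving away from it while the bus is moving toward the ambulance.
With source receding and observer approaching, f' = f · (v + v_o)/(v + v_s).
f' = 1137 × (347 + 25.28)/(347 + 11.11) = 1137 × 372.28/358.11 ≈ 1182 Hz.

1182 Hz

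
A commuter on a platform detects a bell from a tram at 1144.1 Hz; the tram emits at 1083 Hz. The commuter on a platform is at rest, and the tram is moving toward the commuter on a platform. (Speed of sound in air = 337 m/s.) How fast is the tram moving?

18.0 m/s

f' = f · v/(v − v_s) ⇒ v_s = v · |1 − f/f'|.
v_s = 337 × |1 − 1083/1144.1| = 337 × 0.0534 ≈ 18.0 m/s.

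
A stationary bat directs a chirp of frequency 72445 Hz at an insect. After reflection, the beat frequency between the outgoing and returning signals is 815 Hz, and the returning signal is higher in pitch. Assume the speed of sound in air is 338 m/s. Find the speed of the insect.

Double Doppler shift off a moving reflector: f₂ = f₀ · (v + u)/(v − u) (u > 0 toward emitter).
Returning signal is higher, so f₂ = f₀ + Δf = 72445 + 815 = 73260 Hz.
Rearranging, u = v · (f₂ − f₀)/(f₂ + f₀) = 338 × 815/145705 ≈ 1.89 m/s.
So the insect is moving at 1.89 m/s toward the emitter.

1.89 m/s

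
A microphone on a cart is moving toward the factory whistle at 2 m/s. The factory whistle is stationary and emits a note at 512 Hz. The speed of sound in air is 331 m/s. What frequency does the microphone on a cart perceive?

Only the observer moves, toward the source, so f' = f · (v + v_o)/v.
f' = 512 × (331 + 2)/331 = 512 × 333/331 ≈ 515 Hz.

515 Hz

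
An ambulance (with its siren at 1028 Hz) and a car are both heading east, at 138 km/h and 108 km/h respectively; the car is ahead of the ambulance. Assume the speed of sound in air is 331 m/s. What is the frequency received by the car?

138 km/h = 38.33 m/s; 108 km/h = 30 m/s.
The car is ahead, so the ambulance is moving toward it while the car is moving away from the ambulance.
With source approaching and observer receding, f' = f · (v − v_o)/(v − v_s).
f' = 1028 × (331 − 30)/(331 − 38.33) = 1028 × 301/292.67 ≈ 1057 Hz.

1057 Hz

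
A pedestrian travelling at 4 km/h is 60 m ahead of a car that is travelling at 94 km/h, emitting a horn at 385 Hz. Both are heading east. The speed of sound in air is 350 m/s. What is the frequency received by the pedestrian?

94 km/h = 26.11 m/s; 4 km/h = 1.111 m/s.
The pedestrian is ahead, so the car is moving toward it while the pedestrian is moving away from the car.
Both move, so f' = f · (v − v_o)/(v − v_s).
f' = 385 × (350 − 1.111)/(350 − 26.11) = 385 × 348.89/323.89 ≈ 415 Hz.

415 Hz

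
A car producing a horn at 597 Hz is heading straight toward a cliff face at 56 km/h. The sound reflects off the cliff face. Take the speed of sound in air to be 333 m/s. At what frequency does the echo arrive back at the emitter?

656 Hz

56 km/h = 15.56 m/s.
The cliff face receives the sound from a moving source: f₁ = f₀ · v/(v − v_e) = 597 × 333/317.44 ≈ 626 Hz.
On the return leg the car is a moving observer: f₂ = f₁ · (v + v_e)/v = 626 × 348.56/333 ≈ 656 Hz.
Equivalently f₂ = f₀ · (v + v_e)/(v − v_e).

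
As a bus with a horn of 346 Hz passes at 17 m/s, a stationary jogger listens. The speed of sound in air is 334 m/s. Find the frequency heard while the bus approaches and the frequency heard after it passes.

365 Hz approaching; 329 Hz receding

Approaching: f₁ = f · v/(v − v_s) = 346 × 334/317 ≈ 365 Hz.
Receding: f₂ = f · v/(v + v_s) = 346 × 334/351 ≈ 329 Hz.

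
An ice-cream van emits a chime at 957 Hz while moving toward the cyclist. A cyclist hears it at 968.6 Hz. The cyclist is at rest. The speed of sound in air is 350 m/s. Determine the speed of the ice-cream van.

f' = f · v/(v − v_s) ⇒ v_s = v · |1 − f/f'|.
v_s = 350 × |1 − 957/968.6| = 350 × 0.01198 ≈ 4.2 m/s.

4.2 m/s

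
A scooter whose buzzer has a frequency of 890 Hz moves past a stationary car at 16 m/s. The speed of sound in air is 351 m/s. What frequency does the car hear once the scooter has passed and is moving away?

851 Hz

Receding: f₂ = f · v/(v + v_s) = 890 × 351/367 ≈ 851 Hz.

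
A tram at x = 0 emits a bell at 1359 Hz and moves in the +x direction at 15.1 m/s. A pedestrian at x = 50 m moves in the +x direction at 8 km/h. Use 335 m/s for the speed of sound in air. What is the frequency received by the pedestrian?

8 km/h = 2.222 m/s.
The observer lies on the +x side, so the source is heading toward the observer and the observer is heading away from the source.
With source approaching and observer receding, f' = f · (v − v_o)/(v − v_s).
f' = 1359 × (335 − 2.222)/(335 − 15.1) = 1359 × 332.78/319.9 ≈ 1414 Hz.

1414 Hz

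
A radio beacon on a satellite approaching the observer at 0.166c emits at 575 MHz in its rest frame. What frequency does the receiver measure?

679.9 MHz

Relativistic Doppler for frequency: f' = f₀ · √((1 + β)/(1 − β)).
f' = 575 × √(1.1660/0.8340) = 575 × 1.18240 ≈ 679.9 MHz.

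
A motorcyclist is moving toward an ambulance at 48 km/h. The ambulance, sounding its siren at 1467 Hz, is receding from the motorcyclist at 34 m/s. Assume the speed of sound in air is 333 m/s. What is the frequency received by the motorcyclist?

48 km/h = 13.33 m/s.
General Doppler shift: f' = f · (v + v_o)/(v + v_s).
f' = 1467 × (333 + 13.33)/(333 + 34) = 1467 × 346.33/367 ≈ 1384 Hz.

1384 Hz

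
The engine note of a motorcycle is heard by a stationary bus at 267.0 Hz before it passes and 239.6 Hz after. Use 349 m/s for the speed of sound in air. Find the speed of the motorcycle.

18.9 m/s

f₁/f₂ = (v + v_s)/(v − v_s), so v_s = v · (f₁ − f₂)/(f₁ + f₂).
v_s = 349 × (267.0 − 239.6)/(267.0 + 239.6) = 349 × 27.4/506.6 ≈ 18.9 m/s.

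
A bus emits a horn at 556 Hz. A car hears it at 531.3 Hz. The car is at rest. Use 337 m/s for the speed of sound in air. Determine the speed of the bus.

15.7 m/s

f' < f, so the bus is receding.
f' = f · v/(v + v_s) ⇒ v_s = v · |1 − f/f'|.
v_s = 337 × |1 − 556/531.3| = 337 × 0.04649 ≈ 15.7 m/s.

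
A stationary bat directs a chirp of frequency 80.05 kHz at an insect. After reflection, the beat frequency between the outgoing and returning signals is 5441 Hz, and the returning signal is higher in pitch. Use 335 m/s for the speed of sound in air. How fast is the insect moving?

11.0 m/s

Double Doppler shift off a moving reflector: f₂ = f₀ · (v + u)/(v − u) (u > 0 toward emitter).
Returning signal is higher, so f₂ = f₀ + Δf = 80050 + 5441 = 85491 Hz.
Rearranging, u = v · (f₂ − f₀)/(f₂ + f₀) = 335 × 5441/165541 ≈ 11.0 m/s.
So the insect is moving at 11.0 m/s toward the emitter.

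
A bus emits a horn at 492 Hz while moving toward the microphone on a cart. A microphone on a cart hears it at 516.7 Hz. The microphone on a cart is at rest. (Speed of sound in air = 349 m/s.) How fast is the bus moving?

16.7 m/s

f' = f · v/(v − v_s) ⇒ v_s = v · |1 − f/f'|.
v_s = 349 × |1 − 492/516.7| = 349 × 0.0478 ≈ 16.7 m/s.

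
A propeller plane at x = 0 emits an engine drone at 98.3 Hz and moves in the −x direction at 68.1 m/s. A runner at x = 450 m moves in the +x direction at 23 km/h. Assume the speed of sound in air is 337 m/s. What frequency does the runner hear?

80 Hz

23 km/h = 6.389 m/s.
The observer lies on the +x side, so the source is heading away from the observer and the observer is heading away from the source.
Both move, so f' = f · (v − v_o)/(v + v_s).
f' = 98.3 × (337 − 6.389)/(337 + 68.1) = 98.3 × 330.61/405.1 ≈ 80 Hz.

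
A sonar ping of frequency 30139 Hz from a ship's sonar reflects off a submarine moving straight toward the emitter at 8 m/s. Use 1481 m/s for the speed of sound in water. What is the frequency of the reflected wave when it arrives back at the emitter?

30466 Hz

At the submarine (a moving observer), f₁ = f₀ · (v + u)/v = 30139 × 1489/1481 ≈ 30302 Hz.
On reflection it acts as a source moving toward the stationary detector: f₂ = f₁ · v/(v − u) = 30302 × 1481/1473 ≈ 30466 Hz.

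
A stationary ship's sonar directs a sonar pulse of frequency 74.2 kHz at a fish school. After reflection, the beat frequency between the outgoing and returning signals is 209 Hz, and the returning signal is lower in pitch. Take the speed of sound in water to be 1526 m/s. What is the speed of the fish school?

Double Doppler shift off a moving reflector: f₂ = f₀ · (v + u)/(v − u) (u > 0 toward emitter).
Returning signal is lower, so f₂ = f₀ − Δf = 74200 − 209 = 73991 Hz.
Rearranging, u = v · (f₂ − f₀)/(f₂ + f₀) = 1526 × -209/148191 ≈ -2.15 m/s.
So the fish school is moving at 2.15 m/s away from the emitter.

2.15 m/s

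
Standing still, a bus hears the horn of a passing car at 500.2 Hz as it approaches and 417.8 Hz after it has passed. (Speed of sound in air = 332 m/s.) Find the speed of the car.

f₁/f₂ = (v + v_s)/(v − v_s), so v_s = v · (f₁ − f₂)/(f₁ + f₂).
v_s = 332 × (500.2 − 417.8)/(500.2 + 417.8) = 332 × 82.4/918.0 ≈ 30 m/s.

30 m/s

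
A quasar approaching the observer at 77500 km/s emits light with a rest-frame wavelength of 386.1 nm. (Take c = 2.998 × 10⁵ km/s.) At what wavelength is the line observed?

296.4 nm

β = v/c = 77500/299800 = 0.2585.
Relativistic Doppler for wavelength: λ' = λ₀ · √((1 − β)/(1 + β)).
λ' = 386.1 × √(0.7415/1.2585) = 386.1 × 0.76758 ≈ 296.4 nm.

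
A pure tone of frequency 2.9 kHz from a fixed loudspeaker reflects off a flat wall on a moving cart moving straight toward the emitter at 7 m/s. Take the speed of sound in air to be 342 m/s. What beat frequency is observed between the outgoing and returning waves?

121 Hz

At the flat wall on a moving cart (a moving observer), f₁ = f₀ · (v + u)/v = 2.9 × 349/342 ≈ 2.9594 kHz.
The reflection then acts as a moving source: f₂ = f₁ · v/(v − u) ≈ 3.0212 kHz.
Equivalently f₂ = f₀ · (v + u)/(v − u).
Beat frequency (with f₀ = 2900 Hz): |f₂ − f₀| = 2u·f₀/(v − u) = 2 × 7 × 2900/335 ≈ 121 Hz.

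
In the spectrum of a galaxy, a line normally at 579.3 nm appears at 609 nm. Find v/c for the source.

0.050

λ'/λ₀ = 1.0513 > 1 (redshift), so the source is receding.
λ'/λ₀ = √((1 + β)/(1 − β)) for a receding source ⇒ β = (r² − 1)/(r² + 1) with r = λ'/λ₀.
β = (1.1052 − 1)/(1.1052 + 1) ≈ 0.050.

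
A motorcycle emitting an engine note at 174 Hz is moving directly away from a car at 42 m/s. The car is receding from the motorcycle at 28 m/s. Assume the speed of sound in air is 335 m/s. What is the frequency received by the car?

With source receding and observer receding, f' = f · (v − v_o)/(v + v_s).
f' = 174 × (335 − 28)/(335 + 42) = 174 × 307/377 ≈ 142 Hz.

142 Hz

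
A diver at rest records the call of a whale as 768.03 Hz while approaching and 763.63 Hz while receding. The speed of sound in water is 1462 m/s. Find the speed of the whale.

4.2 m/s

f₁/f₂ = (v + v_s)/(v − v_s), so v_s = v · (f₁ − f₂)/(f₁ + f₂).
v_s = 1462 × (768.03 − 763.63)/(768.03 + 763.63) = 1462 × 4.40/1531.66 ≈ 4.2 m/s.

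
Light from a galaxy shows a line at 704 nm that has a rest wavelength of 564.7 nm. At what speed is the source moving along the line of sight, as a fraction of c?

λ'/λ₀ = 1.2467 > 1 (redshift), so the source is receding.
λ'/λ₀ = √((1 + β)/(1 − β)) for a receding source ⇒ β = (r² − 1)/(r² + 1) with r = λ'/λ₀.
β = (1.5542 − 1)/(1.5542 + 1) ≈ 0.217.

0.217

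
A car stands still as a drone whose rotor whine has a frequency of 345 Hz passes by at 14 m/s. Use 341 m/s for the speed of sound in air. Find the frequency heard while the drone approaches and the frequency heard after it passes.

360 Hz approaching; 331 Hz receding

Approaching: f₁ = f · v/(v − v_s) = 345 × 341/327 ≈ 360 Hz.
Receding: f₂ = f · v/(v + v_s) = 345 × 341/355 ≈ 331 Hz.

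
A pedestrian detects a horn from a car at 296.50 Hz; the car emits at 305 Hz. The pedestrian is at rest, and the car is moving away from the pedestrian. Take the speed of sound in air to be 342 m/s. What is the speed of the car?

f' = f · v/(v + v_s) ⇒ v_s = v · |1 − f/f'|.
v_s = 342 × |1 − 305/296.50| = 342 × 0.02867 ≈ 9.8 m/s.

9.8 m/s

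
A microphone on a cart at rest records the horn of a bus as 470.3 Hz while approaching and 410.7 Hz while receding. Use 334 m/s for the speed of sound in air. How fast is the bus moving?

f₁/f₂ = (v + v_s)/(v − v_s), so v_s = v · (f₁ − f₂)/(f₁ + f₂).
v_s = 334 × (470.3 − 410.7)/(470.3 + 410.7) = 334 × 59.6/881.0 ≈ 22.6 m/s.

22.6 m/s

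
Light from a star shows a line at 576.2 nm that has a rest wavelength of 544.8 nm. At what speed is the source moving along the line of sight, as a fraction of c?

0.056

λ'/λ₀ = 1.0576 > 1 (redshift), so the source is receding.
λ'/λ₀ = √((1 + β)/(1 − β)) for a receding source ⇒ β = (r² − 1)/(r² + 1) with r = λ'/λ₀.
β = (1.1186 − 1)/(1.1186 + 1) ≈ 0.056.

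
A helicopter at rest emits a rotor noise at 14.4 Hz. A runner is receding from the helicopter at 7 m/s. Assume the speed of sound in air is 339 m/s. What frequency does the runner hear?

Only the observer moves, away from the source, so f' = f · (v − v_o)/v.
f' = 14.4 × (339 − 7)/339 = 14.4 × 332/339 ≈ 14.1 Hz.

14.1 Hz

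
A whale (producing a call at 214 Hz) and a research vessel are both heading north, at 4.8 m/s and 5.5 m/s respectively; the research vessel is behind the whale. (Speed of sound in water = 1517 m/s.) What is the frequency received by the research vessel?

214 Hz

The research vessel is behind, so the whale is moving away from it while the research vessel is moving toward the whale.
General Doppler shift: f' = f · (v + v_o)/(v + v_s).
f' = 214 × (1517 + 5.5)/(1517 + 4.8) = 214 × 1522.5/1521.8 ≈ 214 Hz.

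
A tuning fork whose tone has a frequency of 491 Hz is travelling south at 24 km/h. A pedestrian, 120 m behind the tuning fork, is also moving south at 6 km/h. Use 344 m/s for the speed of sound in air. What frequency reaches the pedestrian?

484 Hz

24 km/h = 6.667 m/s; 6 km/h = 1.667 m/s.
The pedestrian is behind, so the tuning fork is moving away from it while the pedestrian is moving toward the tuning fork.
With source receding and observer approaching, f' = f · (v + v_o)/(v + v_s).
f' = 491 × (344 + 1.667)/(344 + 6.667) = 491 × 345.67/350.67 ≈ 484 Hz.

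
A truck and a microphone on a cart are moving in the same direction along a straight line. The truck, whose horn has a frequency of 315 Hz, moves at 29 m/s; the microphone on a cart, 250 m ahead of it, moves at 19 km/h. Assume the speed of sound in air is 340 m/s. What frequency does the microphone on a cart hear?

19 km/h = 5.278 m/s.
The microphone on a cart is ahead, so the truck is moving toward it while the microphone on a cart is moving away from the truck.
General Doppler shift: f' = f · (v − v_o)/(v − v_s).
f' = 315 × (340 − 5.278)/(340 − 29) = 315 × 334.72/311 ≈ 339 Hz.

339 Hz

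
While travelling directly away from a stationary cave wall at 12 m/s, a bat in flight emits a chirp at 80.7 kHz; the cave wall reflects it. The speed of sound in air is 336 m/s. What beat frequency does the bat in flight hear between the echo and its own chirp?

The cave wall receives the sound from a moving source: f₁ = f₀ · v/(v + v_e) = 80.7 × 336/348 ≈ 77.92 kHz.
On the return leg the bat in flight is a moving observer: f₂ = f₁ · (v − v_e)/v = 77.92 × 324/336 ≈ 75.13 kHz.
Beat against the emitted tone (with f₀ = 80700 Hz): |f₂ − f₀| = 2v_e·f₀/(v + v_e) = 2 × 12 × 80700/348 ≈ 5566 Hz.

5566 Hz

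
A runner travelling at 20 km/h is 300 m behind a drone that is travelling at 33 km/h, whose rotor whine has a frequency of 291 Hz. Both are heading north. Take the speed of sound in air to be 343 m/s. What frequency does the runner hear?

33 km/h = 9.167 m/s; 20 km/h = 5.556 m/s.
The runner is behind, so the drone is moving away from it while the runner is moving toward the drone.
With source receding and observer approaching, f' = f · (v + v_o)/(v + v_s).
f' = 291 × (343 + 5.556)/(343 + 9.167) = 291 × 348.56/352.17 ≈ 288 Hz.

288 Hz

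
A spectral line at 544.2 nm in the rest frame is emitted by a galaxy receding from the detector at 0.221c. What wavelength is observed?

Relativistic Doppler for wavelength: λ' = λ₀ · √((1 + β)/(1 − β)).
λ' = 544.2 × √(1.2210/0.7790) = 544.2 × 1.25196 ≈ 681.3 nm.

681.3 nm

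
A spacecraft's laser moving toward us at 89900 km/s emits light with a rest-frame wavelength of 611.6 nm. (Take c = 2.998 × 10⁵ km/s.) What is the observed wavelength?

β = v/c = 89900/299800 = 0.2999.
Relativistic Doppler for wavelength: λ' = λ₀ · √((1 − β)/(1 + β)).
λ' = 611.6 × √(0.7001/1.2999) = 611.6 × 0.73391 ≈ 448.9 nm.

448.9 nm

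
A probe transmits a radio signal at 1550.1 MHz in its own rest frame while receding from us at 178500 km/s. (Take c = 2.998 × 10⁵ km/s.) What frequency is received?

780.6 MHz

β = v/c = 178500/299800 = 0.5954.
Relativistic Doppler for frequency: f' = f₀ · √((1 − β)/(1 + β)).
f' = 1550.1 × √(0.4046/1.5954) = 1550.1 × 0.50359 ≈ 780.6 MHz.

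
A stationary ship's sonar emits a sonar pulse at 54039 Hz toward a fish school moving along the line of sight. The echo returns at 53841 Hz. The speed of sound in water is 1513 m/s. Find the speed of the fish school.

2.78 m/s

Double Doppler shift off a moving reflector: f₂ = f₀ · (v + u)/(v − u) (u > 0 toward emitter).
Rearranging, u = v · (f₂ − f₀)/(f₂ + f₀) = 1513 × -198/107880 ≈ -2.78 m/s.
So the fish school is moving at 2.78 m/s away from the emitter.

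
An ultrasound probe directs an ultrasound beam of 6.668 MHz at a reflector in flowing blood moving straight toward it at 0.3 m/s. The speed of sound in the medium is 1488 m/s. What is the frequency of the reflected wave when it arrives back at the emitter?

At the reflector in flowing blood (a moving observer), f₁ = f₀ · (v + u)/v = 6.668 × 1488.3/1488 ≈ 6.669 MHz.
On reflection it acts as a source moving toward the stationary detector: f₂ = f₁ · v/(v − u) = 6.669 × 1488/1487.7 ≈ 6.671 MHz.

6.671 MHz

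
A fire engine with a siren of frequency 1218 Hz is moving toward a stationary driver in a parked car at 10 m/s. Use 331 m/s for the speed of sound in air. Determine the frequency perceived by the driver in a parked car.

1256 Hz

Only the source moves, toward the listener, so f' = f · v/(v − v_s).
f' = 1218 × 331/(331 − 10) = 1218 × 331/321 ≈ 1256 Hz.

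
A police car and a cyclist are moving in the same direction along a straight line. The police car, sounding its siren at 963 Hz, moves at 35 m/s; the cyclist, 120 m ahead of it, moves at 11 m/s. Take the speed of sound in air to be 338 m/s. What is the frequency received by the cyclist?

The cyclist is ahead, so the police car is moving toward it while the cyclist is moving away from the police car.
With source approaching and observer receding, f' = f · (v − v_o)/(v − v_s).
f' = 963 × (338 − 11)/(338 − 35) = 963 × 327/303 ≈ 1039 Hz.

1039 Hz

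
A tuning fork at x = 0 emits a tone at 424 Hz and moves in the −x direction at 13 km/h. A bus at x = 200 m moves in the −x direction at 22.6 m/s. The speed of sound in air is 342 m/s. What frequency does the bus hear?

447 Hz

13 km/h = 3.611 m/s.
The observer lies on the +x side, so the source is heading away from the observer and the observer is heading toward the source.
Both move, so f' = f · (v + v_o)/(v + v_s).
f' = 424 × (342 + 22.6)/(342 + 3.611) = 424 × 364.6/345.61 ≈ 447 Hz.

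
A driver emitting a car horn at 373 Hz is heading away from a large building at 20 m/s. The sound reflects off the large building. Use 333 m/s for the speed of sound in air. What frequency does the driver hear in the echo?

The large building receives the sound from a moving source: f₁ = f₀ · v/(v + v_e) = 373 × 333/353 ≈ 352 Hz.
On the return leg the driver is a moving observer: f₂ = f₁ · (v − v_e)/v = 352 × 313/333 ≈ 331 Hz.
Equivalently f₂ = f₀ · (v − v_e)/(v + v_e).

331 Hz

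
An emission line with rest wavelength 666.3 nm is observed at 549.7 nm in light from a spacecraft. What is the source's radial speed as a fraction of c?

λ'/λ₀ = 0.8250 < 1 (blueshift), so the source is approaching.
λ'/λ₀ = √((1 − β)/(1 + β)) for an approaching source ⇒ β = (1 − r²)/(1 + r²) with r = λ'/λ₀.
β = (1 − 0.6806)/(1 + 0.6806) ≈ 0.190.

0.190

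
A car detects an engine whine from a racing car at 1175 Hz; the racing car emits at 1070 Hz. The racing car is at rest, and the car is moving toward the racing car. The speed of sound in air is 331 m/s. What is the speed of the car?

f' = f · (v + v_o)/v ⇒ v_o = v · |f'/f − 1|.
v_o = 331 × |1175/1070 − 1| = 331 × 0.09813 ≈ 32 m/s.

32 m/s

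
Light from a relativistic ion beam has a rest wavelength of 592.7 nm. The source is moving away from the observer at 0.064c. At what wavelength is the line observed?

Relativistic Doppler for wavelength: λ' = λ₀ · √((1 + β)/(1 − β)).
λ' = 592.7 × √(1.0640/0.9360) = 592.7 × 1.06619 ≈ 631.9 nm.

631.9 nm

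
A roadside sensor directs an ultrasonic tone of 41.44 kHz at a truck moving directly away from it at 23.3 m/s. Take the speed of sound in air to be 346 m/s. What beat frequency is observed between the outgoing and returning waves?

5229 Hz

The truck first receives the wave as a moving observer: f₁ = f₀ · (v − u)/v = 41.44 × (346 − 23.3)/346 ≈ 38.65 kHz.
On reflection it acts as a source moving away from the stationary detector: f₂ = f₁ · v/(v + u) = 38.65 × 346/369.3 ≈ 36.21 kHz.
Equivalently f₂ = f₀ · (v − u)/(v + u).
Beat frequency (with f₀ = 41440 Hz): |f₂ − f₀| = 2u·f₀/(v + u) = 2 × 23.3 × 41440/369.3 ≈ 5229 Hz.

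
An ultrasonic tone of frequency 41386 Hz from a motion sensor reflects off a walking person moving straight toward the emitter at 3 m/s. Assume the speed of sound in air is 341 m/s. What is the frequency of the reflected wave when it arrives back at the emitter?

42121 Hz

At the walking person (a moving observer), f₁ = f₀ · (v + u)/v = 41386 × 344/341 ≈ 41750 Hz.
The reflection then acts as a moving source: f₂ = f₁ · v/(v − u) ≈ 42121 Hz.
Equivalently f₂ = f₀ · (v + u)/(v − u).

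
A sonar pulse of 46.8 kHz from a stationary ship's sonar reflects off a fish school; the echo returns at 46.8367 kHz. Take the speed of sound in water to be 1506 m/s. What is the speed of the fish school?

Double Doppler shift off a moving reflector: f₂ = f₀ · (v + u)/(v − u) (u > 0 toward emitter).
Rearranging, u = v · (f₂ − f₀)/(f₂ + f₀) = 1506 × 0.0367/93.6367 ≈ 0.59 m/s.
So the fish school is moving at 0.59 m/s toward the emitter.

0.59 m/s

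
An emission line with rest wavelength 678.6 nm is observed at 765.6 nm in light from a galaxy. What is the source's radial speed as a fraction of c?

0.120

λ'/λ₀ = 1.1282 > 1 (redshift), so the source is receding.
λ'/λ₀ = √((1 + β)/(1 − β)) for a receding source ⇒ β = (r² − 1)/(r² + 1) with r = λ'/λ₀.
β = (1.2728 − 1)/(1.2728 + 1) ≈ 0.120.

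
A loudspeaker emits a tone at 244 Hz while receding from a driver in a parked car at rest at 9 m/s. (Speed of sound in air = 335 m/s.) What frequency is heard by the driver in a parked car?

238 Hz

Moving source, stationary observer: f' = f · v/(v + v_s) since the source is receding.
f' = 244 × 335/(335 + 9) = 244 × 335/344 ≈ 238 Hz.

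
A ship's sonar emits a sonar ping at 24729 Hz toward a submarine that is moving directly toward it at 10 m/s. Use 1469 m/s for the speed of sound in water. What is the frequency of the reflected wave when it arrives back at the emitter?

25068 Hz

The submarine first receives the wave as a moving observer: f₁ = f₀ · (v + u)/v = 24729 × (1469 + 10)/1469 ≈ 24897 Hz.
The reflection then acts as a moving source: f₂ = f₁ · v/(v − u) ≈ 25068 Hz.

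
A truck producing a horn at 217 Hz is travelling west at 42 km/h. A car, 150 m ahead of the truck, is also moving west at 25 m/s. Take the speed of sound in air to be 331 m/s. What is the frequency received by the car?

42 km/h = 11.67 m/s.
The car is ahead, so the truck is moving toward it while the car is moving away from the truck.
With source approaching and observer receding, f' = f · (v − v_o)/(v − v_s).
f' = 217 × (331 − 25)/(331 − 11.67) = 217 × 306/319.33 ≈ 208 Hz.

208 Hz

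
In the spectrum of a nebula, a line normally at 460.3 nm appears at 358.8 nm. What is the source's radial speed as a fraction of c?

λ'/λ₀ = 0.7795 < 1 (blueshift), so the source is approaching.
λ'/λ₀ = √((1 − β)/(1 + β)) for an approaching source ⇒ β = (1 − r²)/(1 + r²) with r = λ'/λ₀.
β = (1 − 0.6076)/(1 + 0.6076) ≈ 0.244.

0.244c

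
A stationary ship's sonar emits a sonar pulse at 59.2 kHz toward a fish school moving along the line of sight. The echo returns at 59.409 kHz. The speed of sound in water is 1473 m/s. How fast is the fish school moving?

2.60 m/s

Double Doppler shift off a moving reflector: f₂ = f₀ · (v + u)/(v − u) (u > 0 toward emitter).
Rearranging, u = v · (f₂ − f₀)/(f₂ + f₀) = 1473 × 0.209/118.609 ≈ 2.60 m/s.
So the fish school is moving at 2.60 m/s toward the emitter.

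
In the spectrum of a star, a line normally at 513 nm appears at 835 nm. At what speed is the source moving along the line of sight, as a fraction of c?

λ'/λ₀ = 1.6277 > 1 (redshift), so the source is receding.
λ'/λ₀ = √((1 + β)/(1 − β)) for a receding source ⇒ β = (r² − 1)/(r² + 1) with r = λ'/λ₀.
β = (2.6493 − 1)/(2.6493 + 1) ≈ 0.452.

0.452c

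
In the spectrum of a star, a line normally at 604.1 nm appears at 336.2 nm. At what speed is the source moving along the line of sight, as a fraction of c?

0.527c

λ'/λ₀ = 0.5565 < 1 (blueshift), so the source is approaching.
λ'/λ₀ = √((1 − β)/(1 + β)) for an approaching source ⇒ β = (1 − r²)/(1 + r²) with r = λ'/λ₀.
β = (1 − 0.3097)/(1 + 0.3097) ≈ 0.527.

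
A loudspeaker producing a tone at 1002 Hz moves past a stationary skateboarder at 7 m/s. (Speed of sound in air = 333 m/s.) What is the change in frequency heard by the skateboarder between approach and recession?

42.1 Hz

Approaching: f₁ = f · v/(v − v_s) = 1002 × 333/326 ≈ 1023.5 Hz.
Receding: f₂ = f · v/(v + v_s) = 1002 × 333/340 ≈ 981.4 Hz.
Drop: f₁ − f₂ = 2f·v·v_s/(v² − v_s²) = 2 × 1002 × 333 × 7/(333² − 7²) ≈ 42.1 Hz.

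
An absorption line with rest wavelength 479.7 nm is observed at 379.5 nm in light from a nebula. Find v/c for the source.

0.230c

λ'/λ₀ = 0.7911 < 1 (blueshift), so the source is approaching.
λ'/λ₀ = √((1 − β)/(1 + β)) for an approaching source ⇒ β = (1 − r²)/(1 + r²) with r = λ'/λ₀.
β = (1 − 0.6259)/(1 + 0.6259) ≈ 0.230.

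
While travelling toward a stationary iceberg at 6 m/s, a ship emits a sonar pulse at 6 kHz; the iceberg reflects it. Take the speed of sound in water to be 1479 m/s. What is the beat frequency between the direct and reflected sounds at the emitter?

The iceberg receives the sound from a moving source: f₁ = f₀ · v/(v − v_e) = 6 × 1479/1473 ≈ 6.0244 kHz.
On the return leg the ship is a moving observer: f₂ = f₁ · (v + v_e)/v = 6.0244 × 1485/1479 ≈ 6.0489 kHz.
Beat against the emitted tone (with f₀ = 6000 Hz): |f₂ − f₀| = 2v_e·f₀/(v − v_e) = 2 × 6 × 6000/1473 ≈ 48.9 Hz.

48.9 Hz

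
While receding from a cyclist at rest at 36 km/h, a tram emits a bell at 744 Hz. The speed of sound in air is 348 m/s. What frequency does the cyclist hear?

723 Hz

36 km/h = 10 m/s.
Moving source, stationary observer: f' = f · v/(v + v_s) since the source is receding.
f' = 744 × 348/(348 + 10) = 744 × 348/358 ≈ 723 Hz.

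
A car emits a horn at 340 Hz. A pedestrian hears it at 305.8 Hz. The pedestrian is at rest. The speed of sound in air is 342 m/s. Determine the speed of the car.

f' < f, so the car is receding.
f' = f · v/(v + v_s) ⇒ v_s = v · |1 − f/f'|.
v_s = 342 × |1 − 340/305.8| = 342 × 0.1118 ≈ 38 m/s.

38 m/s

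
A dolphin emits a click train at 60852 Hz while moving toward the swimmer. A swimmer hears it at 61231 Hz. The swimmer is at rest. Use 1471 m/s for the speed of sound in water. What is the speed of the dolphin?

9.1 m/s

f' = f · v/(v − v_s) ⇒ v_s = v · |1 − f/f'|.
v_s = 1471 × |1 − 60852/61231| = 1471 × 0.00619 ≈ 9.1 m/s.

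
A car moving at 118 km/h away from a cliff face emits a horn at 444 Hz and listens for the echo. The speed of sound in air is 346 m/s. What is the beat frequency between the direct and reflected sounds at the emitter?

77 Hz

118 km/h = 32.78 m/s.
The cliff face receives the sound from a moving source: f₁ = f₀ · v/(v + v_e) = 444 × 346/378.78 ≈ 405.6 Hz.
On the return leg the car is a moving observer: f₂ = f₁ · (v − v_e)/v = 405.6 × 313.22/346 ≈ 367.2 Hz.
Equivalently f₂ = f₀ · (v − v_e)/(v + v_e).
Beat against the emitted tone: |f₂ − f₀| = 2v_e·f₀/(v + v_e) = 2 × 32.78 × 444/378.78 ≈ 77 Hz.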